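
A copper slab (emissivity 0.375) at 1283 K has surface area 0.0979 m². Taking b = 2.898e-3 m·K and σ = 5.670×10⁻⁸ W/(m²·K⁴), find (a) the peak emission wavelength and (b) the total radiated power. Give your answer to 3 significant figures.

λ_max ≈ 2.26×10³ nm; P ≈ 5.64×10³ W

(a) λ_max = b/T = 2.898×10⁻³/1283 = 2.259×10⁻⁶ m = 2.26×10³ nm.
Area A = 0.0979 m².
(b) P = εσAT⁴ = 0.375×5.670×10⁻⁸×0.0979×(1283)⁴ = 5.64×10³ W.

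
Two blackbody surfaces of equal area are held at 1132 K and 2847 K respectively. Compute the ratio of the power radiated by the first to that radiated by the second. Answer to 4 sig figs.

P₁/P₂ ≈ 0.02499

With equal areas, P₁/P₂ = (T₁/T₂)⁴ = (1132/2847)⁴ = 0.02499.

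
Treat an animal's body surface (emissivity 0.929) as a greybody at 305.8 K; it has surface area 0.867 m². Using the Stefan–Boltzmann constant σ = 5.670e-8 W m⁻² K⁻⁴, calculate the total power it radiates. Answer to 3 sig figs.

Area A = 0.867 m².
P = εσAT⁴ = 0.929 × 5.670×10⁻⁸ × 0.867 × (305.8)⁴ = 399 W.

P ≈ 399 W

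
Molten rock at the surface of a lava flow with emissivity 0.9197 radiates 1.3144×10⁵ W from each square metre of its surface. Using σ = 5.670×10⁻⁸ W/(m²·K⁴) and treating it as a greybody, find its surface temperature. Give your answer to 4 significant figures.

T ≈ 1260 K

I = εσT⁴, so T = (I/εσ)^(1/4) = (1.3144×10⁵/(0.9197×5.670×10⁻⁸))^(1/4) = 1260 K.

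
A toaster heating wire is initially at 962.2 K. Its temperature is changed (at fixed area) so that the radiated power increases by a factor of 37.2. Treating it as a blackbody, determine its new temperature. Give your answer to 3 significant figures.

T₂ ≈ 2.38×10³ K

P ∝ T⁴, so T₂/T₁ = (P₂/P₁)^(1/4) = (37.2)^(1/4) = 2.46965.
T₂ = 962.2 × 2.46965 = 2.38×10³ K.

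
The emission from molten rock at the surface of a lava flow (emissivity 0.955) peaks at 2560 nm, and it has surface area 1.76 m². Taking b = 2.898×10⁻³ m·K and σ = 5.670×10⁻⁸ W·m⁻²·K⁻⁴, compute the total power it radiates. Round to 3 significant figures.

P ≈ 1.57×10⁵ W

Wien's law: T = b/λ_max = 2.898×10⁻³/2.560×10⁻⁶ = 1132.03 K.
Area A = 1.76 m².
Then P = εσAT⁴ = 0.955×5.670×10⁻⁸×1.76×(1132.03)⁴ = 1.57×10⁵ W.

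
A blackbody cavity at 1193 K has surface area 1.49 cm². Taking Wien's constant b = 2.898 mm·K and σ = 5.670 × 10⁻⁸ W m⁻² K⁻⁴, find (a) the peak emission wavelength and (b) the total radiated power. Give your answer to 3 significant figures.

(a) λ_max = b/T = 2.898×10⁻³/1193 = 2.429×10⁻⁶ m = 2.43 μm.
Area A = 1.49 cm² = 1.49×10⁻⁴ m².
(b) P = σAT⁴ = 5.670×10⁻⁸×1.49×10⁻⁴×(1193)⁴ = 17.1 W.

λ_max ≈ 2.43 μm; P ≈ 17.1 W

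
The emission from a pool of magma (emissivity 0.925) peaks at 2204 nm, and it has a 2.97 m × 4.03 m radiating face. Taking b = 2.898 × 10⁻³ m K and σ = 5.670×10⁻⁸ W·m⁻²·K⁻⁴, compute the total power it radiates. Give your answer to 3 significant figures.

Wien's law: T = b/λ_max = 2.898×10⁻³/2.204×10⁻⁶ = 1314.88 K.
Area A = 2.97 × 4.03 = 11.9691 m².
Then P = εσAT⁴ = 0.925×5.670×10⁻⁸×11.9691×(1314.88)⁴ = 1.88×10⁶ W.

P ≈ 1.88×10⁶ W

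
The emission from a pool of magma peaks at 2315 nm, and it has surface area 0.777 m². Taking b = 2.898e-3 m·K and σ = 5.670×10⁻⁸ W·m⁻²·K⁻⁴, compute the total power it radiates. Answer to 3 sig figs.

Wien's law: T = b/λ_max = 2.898×10⁻³/2.315×10⁻⁶ = 1251.84 K.
Area A = 0.777 m².
Then P = σAT⁴ = 5.670×10⁻⁸×0.777×(1251.84)⁴ = 1.08×10⁵ W.

P ≈ 1.08×10⁵ W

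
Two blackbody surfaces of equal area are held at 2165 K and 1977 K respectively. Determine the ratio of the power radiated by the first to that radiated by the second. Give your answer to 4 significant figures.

With equal areas, P₁/P₂ = (T₁/T₂)⁴ = (2165/1977)⁴ = 1.438.

P₁/P₂ ≈ 1.438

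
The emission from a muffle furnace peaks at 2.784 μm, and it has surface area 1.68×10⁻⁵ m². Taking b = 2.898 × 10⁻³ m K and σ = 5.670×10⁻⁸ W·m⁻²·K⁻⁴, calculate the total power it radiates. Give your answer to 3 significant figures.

P ≈ 1.12 W

Wien's law: T = b/λ_max = 2.898×10⁻³/2.784×10⁻⁶ = 1040.95 K.
Area A = 1.68×10⁻⁵ m².
Then P = σAT⁴ = 5.670×10⁻⁸×1.68×10⁻⁵×(1040.95)⁴ = 1.12 W.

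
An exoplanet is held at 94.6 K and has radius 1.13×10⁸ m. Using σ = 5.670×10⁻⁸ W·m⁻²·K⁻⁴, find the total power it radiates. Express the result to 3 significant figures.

P ≈ 7.29×10¹⁷ W

Surface area A = 4πR² = 4π(1.13×10⁸ m)² = 1.60460×10¹⁷ m².
P = σAT⁴ = 5.670×10⁻⁸ × 1.60460×10¹⁷ × (94.6)⁴ = 7.29×10¹⁷ W.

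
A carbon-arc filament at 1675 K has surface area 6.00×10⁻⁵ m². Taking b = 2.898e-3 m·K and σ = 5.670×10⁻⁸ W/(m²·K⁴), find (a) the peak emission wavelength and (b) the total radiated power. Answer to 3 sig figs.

(a) λ_max = b/T = 2.898×10⁻³/1675 = 1.730×10⁻⁶ m = 1.73×10³ nm.
Area A = 6.00×10⁻⁵ m².
(b) P = σAT⁴ = 5.670×10⁻⁸×6.00×10⁻⁵×(1675)⁴ = 26.8 W.

λ_max ≈ 1.73×10³ nm; P ≈ 26.8 W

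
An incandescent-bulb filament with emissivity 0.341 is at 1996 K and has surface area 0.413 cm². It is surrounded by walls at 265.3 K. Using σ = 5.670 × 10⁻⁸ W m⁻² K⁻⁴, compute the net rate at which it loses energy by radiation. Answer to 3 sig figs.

Area A = 0.413 cm² = 4.13×10⁻⁵ m².
Net radiated power P_net = εσA(T⁴ − T₀⁴) = 0.341×5.670×10⁻⁸×4.13×10⁻⁵×(1996⁴ − 265.3⁴).
T⁴ − T₀⁴ = 1.58724×10¹³ − 4.95392×10⁹ = 1.58674×10¹³ K⁴, so P_net = 12.7 W.

Net loss ≈ 12.7 W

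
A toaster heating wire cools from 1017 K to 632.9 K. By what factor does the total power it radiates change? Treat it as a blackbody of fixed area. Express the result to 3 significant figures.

P ∝ T⁴, so P₂/P₁ = (T₂/T₁)⁴ = (632.9/1017)⁴ = (0.622321)⁴ = 0.150.

P₂/P₁ ≈ 0.150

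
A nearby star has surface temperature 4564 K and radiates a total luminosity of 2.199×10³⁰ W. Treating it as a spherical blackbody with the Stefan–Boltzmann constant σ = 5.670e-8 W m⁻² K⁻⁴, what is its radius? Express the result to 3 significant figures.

L = 4πR²σT⁴ ⇒ R = √(L/(4πσT⁴)).
σT⁴ = 2.46017×10⁷ W/m², so R = √(2.199×10³⁰/(4π×2.46017×10⁷)) = 8.43×10¹⁰ m.

R ≈ 8.43×10¹⁰ m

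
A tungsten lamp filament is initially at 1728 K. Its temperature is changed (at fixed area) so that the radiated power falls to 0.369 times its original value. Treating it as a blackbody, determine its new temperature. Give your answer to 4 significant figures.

T₂ ≈ 1347 K

P ∝ T⁴, so T₂/T₁ = (P₂/P₁)^(1/4) = (0.369)^(1/4) = 0.779393.
T₂ = 1728 × 0.779393 = 1347 K.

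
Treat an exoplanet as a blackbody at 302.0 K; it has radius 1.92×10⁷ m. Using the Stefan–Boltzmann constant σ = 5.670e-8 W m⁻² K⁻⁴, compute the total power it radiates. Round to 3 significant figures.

Surface area A = 4πR² = 4π(1.92×10⁷ m)² = 4.63247×10¹⁵ m².
P = σAT⁴ = 5.670×10⁻⁸ × 4.63247×10¹⁵ × (302.0)⁴ = 2.18×10¹⁸ W.

P ≈ 2.18×10¹⁸ W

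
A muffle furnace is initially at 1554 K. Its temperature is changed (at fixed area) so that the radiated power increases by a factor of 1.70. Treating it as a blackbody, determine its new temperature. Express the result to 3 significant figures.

T₂ ≈ 1.77×10³ K

P ∝ T⁴, so T₂/T₁ = (P₂/P₁)^(1/4) = (1.70)^(1/4) = 1.14186.
T₂ = 1554 × 1.14186 = 1.77×10³ K.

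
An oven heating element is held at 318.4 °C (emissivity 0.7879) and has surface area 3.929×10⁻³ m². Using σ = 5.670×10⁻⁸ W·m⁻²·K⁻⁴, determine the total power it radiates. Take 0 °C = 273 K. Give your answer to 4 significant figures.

T = 318.4 °C + 273 = 591.4 K.
Area A = 3.929×10⁻³ m².
P = εσAT⁴ = 0.7879 × 5.670×10⁻⁸ × 3.929×10⁻³ × (591.4)⁴ = 21.47 W.

P ≈ 21.47 W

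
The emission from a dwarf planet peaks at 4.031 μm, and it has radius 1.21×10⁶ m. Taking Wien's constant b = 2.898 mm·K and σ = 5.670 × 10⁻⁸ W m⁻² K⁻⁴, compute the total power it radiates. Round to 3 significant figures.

P ≈ 2.79×10¹⁷ W

Wien's law: T = b/λ_max = 2.898×10⁻³/4.031×10⁻⁶ = 718.928 K.
Surface area A = 4πR² = 4π(1.21×10⁶ m)² = 1.83984×10¹³ m².
Then P = σAT⁴ = 5.670×10⁻⁸×1.83984×10¹³×(718.928)⁴ = 2.79×10¹⁷ W.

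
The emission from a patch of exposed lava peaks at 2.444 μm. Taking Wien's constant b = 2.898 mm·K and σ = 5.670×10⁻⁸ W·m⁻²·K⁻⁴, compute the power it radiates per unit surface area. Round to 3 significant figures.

Wien's law: T = b/λ_max = 2.898×10⁻³/2.444×10⁻⁶ = 1185.76 K.
Then I = σT⁴ = 5.670×10⁻⁸×(1185.76)⁴ = 1.12×10⁵ W/m².

I ≈ 1.12×10⁵ W/m²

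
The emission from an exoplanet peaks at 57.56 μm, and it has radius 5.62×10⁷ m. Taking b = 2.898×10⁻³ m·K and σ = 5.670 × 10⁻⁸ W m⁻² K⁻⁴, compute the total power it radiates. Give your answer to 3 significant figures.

Wien's law: T = b/λ_max = 2.898×10⁻³/5.756×10⁻⁵ = 50.3475 K.
Surface area A = 4πR² = 4π(5.62×10⁷ m)² = 3.96901×10¹⁶ m².
Then P = σAT⁴ = 5.670×10⁻⁸×3.96901×10¹⁶×(50.3475)⁴ = 1.45×10¹⁶ W.

P ≈ 1.45×10¹⁶ W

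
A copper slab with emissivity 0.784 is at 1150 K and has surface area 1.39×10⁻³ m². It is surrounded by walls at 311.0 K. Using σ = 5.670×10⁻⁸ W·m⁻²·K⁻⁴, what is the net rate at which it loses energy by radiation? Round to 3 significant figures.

Area A = 1.39×10⁻³ m².
Net radiated power P_net = εσA(T⁴ − T₀⁴) = 0.784×5.670×10⁻⁸×1.39×10⁻³×(1150⁴ − 311.0⁴).
T⁴ − T₀⁴ = 1.74901×10¹² − 9.35495×10⁹ = 1.73966×10¹² K⁴, so P_net = 107 W.

Net loss ≈ 107 W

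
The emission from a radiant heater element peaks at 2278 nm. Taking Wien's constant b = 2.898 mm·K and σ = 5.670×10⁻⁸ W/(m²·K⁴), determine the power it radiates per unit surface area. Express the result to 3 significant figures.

I ≈ 1.49×10⁵ W/m²

Wien's law: T = b/λ_max = 2.898×10⁻³/2.278×10⁻⁶ = 1272.17 K.
Then I = σT⁴ = 5.670×10⁻⁸×(1272.17)⁴ = 1.49×10⁵ W/m².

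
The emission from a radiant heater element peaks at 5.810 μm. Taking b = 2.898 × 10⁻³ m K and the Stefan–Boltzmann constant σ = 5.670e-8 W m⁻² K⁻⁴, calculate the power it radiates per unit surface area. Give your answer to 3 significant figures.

I ≈ 3.51×10³ W/m²

Wien's law: T = b/λ_max = 2.898×10⁻³/5.810×10⁻⁶ = 498.795 K.
Then I = σT⁴ = 5.670×10⁻⁸×(498.795)⁴ = 3.51×10³ W/m².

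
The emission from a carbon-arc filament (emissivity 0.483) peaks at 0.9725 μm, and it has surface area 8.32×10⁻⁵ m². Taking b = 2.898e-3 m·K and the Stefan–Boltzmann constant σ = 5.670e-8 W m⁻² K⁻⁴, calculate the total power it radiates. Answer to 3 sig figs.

P ≈ 180 W

Wien's law: T = b/λ_max = 2.898×10⁻³/9.725×10⁻⁷ = 2979.95 K.
Area A = 8.32×10⁻⁵ m².
Then P = εσAT⁴ = 0.483×5.670×10⁻⁸×8.32×10⁻⁵×(2979.95)⁴ = 180 W.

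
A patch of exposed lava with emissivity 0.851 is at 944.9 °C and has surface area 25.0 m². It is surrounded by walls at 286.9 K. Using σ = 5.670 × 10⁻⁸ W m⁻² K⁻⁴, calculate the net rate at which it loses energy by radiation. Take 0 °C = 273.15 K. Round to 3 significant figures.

T = 944.9 °C + 273.15 = 1218.05 K.
Area A = 25.0 m².
Net radiated power P_net = εσA(T⁴ − T₀⁴) = 0.851×5.670×10⁻⁸×25.0×(1218.05⁴ − 286.9⁴).
T⁴ − T₀⁴ = 2.20120×10¹² − 6.77520×10⁹ = 2.19442×10¹² K⁴, so P_net = 2.65×10⁶ W.

Net loss ≈ 2.65×10⁶ W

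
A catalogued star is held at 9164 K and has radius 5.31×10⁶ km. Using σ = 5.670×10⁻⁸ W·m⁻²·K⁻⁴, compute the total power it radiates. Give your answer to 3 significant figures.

P ≈ 1.42×10²⁹ W

Surface area A = 4πR² = 4π(5.31×10⁹ m)² = 3.54323×10²⁰ m².
P = σAT⁴ = 5.670×10⁻⁸ × 3.54323×10²⁰ × (9164)⁴ = 1.42×10²⁹ W.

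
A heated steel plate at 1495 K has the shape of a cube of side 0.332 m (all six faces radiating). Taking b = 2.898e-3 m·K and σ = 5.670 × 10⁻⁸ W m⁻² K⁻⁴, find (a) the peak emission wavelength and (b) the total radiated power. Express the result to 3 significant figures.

λ_max ≈ 1.94 μm; P ≈ 1.87×10⁵ W

(a) λ_max = b/T = 2.898×10⁻³/1495 = 1.938×10⁻⁶ m = 1.94 μm.
Area A = 6s² = 6×(0.332 m)² = 0.661344 m².
(b) P = σAT⁴ = 5.670×10⁻⁸×0.661344×(1495)⁴ = 1.87×10⁵ W.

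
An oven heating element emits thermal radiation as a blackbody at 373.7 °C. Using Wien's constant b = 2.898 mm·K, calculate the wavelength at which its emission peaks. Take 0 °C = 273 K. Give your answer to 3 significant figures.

T = 373.7 °C + 273 = 646.7 K.
Wien's displacement law: λ_max = b/T = (2.898×10⁻³ m·K)/(646.7 K) = 4.481×10⁻⁶ m.
That is 4.48 μm, in the infrared range.

λ_max ≈ 4.48 μm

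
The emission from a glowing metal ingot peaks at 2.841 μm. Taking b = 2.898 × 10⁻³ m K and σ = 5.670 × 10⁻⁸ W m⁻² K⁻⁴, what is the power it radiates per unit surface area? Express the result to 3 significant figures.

I ≈ 6.14×10⁴ W/m²

Wien's law: T = b/λ_max = 2.898×10⁻³/2.841×10⁻⁶ = 1020.06 K.
Then I = σT⁴ = 5.670×10⁻⁸×(1020.06)⁴ = 6.14×10⁴ W/m².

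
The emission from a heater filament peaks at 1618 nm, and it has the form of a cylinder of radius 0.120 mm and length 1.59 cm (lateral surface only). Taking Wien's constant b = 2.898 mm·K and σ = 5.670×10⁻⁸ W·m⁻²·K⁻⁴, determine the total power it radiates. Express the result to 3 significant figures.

P ≈ 7.00 W

Wien's law: T = b/λ_max = 2.898×10⁻³/1.618×10⁻⁶ = 1791.10 K.
Lateral area A = 2πrL = 2π×1.20×10⁻⁴×0.0159 = 1.19883×10⁻⁵ m².
Then P = σAT⁴ = 5.670×10⁻⁸×1.19883×10⁻⁵×(1791.10)⁴ = 7.00 W.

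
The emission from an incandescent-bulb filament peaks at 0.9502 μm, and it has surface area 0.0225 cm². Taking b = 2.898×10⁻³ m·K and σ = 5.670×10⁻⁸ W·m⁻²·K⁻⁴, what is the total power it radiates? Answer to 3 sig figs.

P ≈ 11.0 W

Wien's law: T = b/λ_max = 2.898×10⁻³/9.502×10⁻⁷ = 3049.88 K.
Area A = 0.0225 cm² = 2.25×10⁻⁶ m².
Then P = σAT⁴ = 5.670×10⁻⁸×2.25×10⁻⁶×(3049.88)⁴ = 11.0 W.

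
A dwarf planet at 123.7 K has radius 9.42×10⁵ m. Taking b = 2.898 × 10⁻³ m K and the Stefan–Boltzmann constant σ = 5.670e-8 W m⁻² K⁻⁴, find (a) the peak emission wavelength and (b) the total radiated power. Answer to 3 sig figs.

λ_max ≈ 23.4 μm; P ≈ 1.48×10¹⁴ W

(a) λ_max = b/T = 2.898×10⁻³/123.7 = 2.343×10⁻⁵ m = 23.4 μm.
Surface area A = 4πR² = 4π(9.42×10⁵ m)² = 1.11509×10¹³ m².
(b) P = σAT⁴ = 5.670×10⁻⁸×1.11509×10¹³×(123.7)⁴ = 1.48×10¹⁴ W.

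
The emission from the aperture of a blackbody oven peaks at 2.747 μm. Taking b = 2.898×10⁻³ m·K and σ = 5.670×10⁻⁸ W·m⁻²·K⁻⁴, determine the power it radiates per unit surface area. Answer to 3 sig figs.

I ≈ 7.02×10⁴ W/m²

Wien's law: T = b/λ_max = 2.898×10⁻³/2.747×10⁻⁶ = 1054.97 K.
Then I = σT⁴ = 5.670×10⁻⁸×(1054.97)⁴ = 7.02×10⁴ W/m².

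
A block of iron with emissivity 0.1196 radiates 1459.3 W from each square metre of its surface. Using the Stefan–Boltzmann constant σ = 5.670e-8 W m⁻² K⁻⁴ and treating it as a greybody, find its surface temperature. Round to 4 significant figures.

T ≈ 681.1 K

I = εσT⁴, so T = (I/εσ)^(1/4) = (1459.3/(0.1196×5.670×10⁻⁸))^(1/4) = 681.1 K.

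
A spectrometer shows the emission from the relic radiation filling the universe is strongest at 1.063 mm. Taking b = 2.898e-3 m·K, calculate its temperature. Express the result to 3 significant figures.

T ≈ 2.73 K

Wien's law gives T = b/λ_max = (2.898×10⁻³ m·K)/(1.063×10⁻³ m) = 2.73 K.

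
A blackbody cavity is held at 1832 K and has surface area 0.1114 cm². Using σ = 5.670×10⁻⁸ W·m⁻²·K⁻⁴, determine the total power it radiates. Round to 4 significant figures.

P ≈ 7.115 W

Area A = 0.1114 cm² = 1.114×10⁻⁵ m².
P = σAT⁴ = 5.670×10⁻⁸ × 1.114×10⁻⁵ × (1832)⁴ = 7.115 W.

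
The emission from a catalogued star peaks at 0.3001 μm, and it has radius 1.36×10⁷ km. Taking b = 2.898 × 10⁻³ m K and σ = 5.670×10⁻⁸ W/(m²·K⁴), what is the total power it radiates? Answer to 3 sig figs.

Wien's law: T = b/λ_max = 2.898×10⁻³/3.001×10⁻⁷ = 9656.78 K.
Surface area A = 4πR² = 4π(1.36×10¹⁰ m)² = 2.32428×10²¹ m².
Then P = σAT⁴ = 5.670×10⁻⁸×2.32428×10²¹×(9656.78)⁴ = 1.15×10³⁰ W.

P ≈ 1.15×10³⁰ W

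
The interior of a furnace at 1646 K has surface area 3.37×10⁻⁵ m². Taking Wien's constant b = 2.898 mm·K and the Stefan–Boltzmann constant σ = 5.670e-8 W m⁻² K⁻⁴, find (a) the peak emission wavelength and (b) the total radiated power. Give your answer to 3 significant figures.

λ_max ≈ 1.76 μm; P ≈ 14.0 W

(a) λ_max = b/T = 2.898×10⁻³/1646 = 1.761×10⁻⁶ m = 1.76 μm.
Area A = 3.37×10⁻⁵ m².
(b) P = σAT⁴ = 5.670×10⁻⁸×3.37×10⁻⁵×(1646)⁴ = 14.0 W.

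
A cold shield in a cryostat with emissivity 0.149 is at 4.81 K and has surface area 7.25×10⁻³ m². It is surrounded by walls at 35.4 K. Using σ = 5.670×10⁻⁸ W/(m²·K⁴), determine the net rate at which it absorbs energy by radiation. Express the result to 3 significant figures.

Net gain ≈ 9.62×10⁻⁵ W

Area A = 7.25×10⁻³ m².
Net radiated power P_net = εσA(T⁴ − T₀⁴) = 0.149×5.670×10⁻⁸×7.25×10⁻³×(4.81⁴ − 35.4⁴).
T⁴ − T₀⁴ = 535.279 − 1.57041×10⁶ = -1.56987×10⁶ K⁴, so P_net = -9.62×10⁻⁵ W — negative, meaning a net gain of 9.62×10⁻⁵ W.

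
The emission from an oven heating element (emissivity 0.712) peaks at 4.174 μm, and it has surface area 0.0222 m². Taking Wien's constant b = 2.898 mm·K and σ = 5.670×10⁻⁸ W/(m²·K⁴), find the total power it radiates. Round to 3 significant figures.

Wien's law: T = b/λ_max = 2.898×10⁻³/4.174×10⁻⁶ = 694.298 K.
Area A = 0.0222 m².
Then P = εσAT⁴ = 0.712×5.670×10⁻⁸×0.0222×(694.298)⁴ = 208 W.

P ≈ 208 W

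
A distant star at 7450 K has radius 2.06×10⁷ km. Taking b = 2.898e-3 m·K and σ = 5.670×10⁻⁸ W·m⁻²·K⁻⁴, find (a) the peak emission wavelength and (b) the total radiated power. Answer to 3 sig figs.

(a) λ_max = b/T = 2.898×10⁻³/7450 = 3.890×10⁻⁷ m = 389 nm.
Surface area A = 4πR² = 4π(2.06×10¹⁰ m)² = 5.33267×10²¹ m².
(b) P = σAT⁴ = 5.670×10⁻⁸×5.33267×10²¹×(7450)⁴ = 9.31×10²⁹ W.

λ_max ≈ 389 nm; P ≈ 9.31×10²⁹ W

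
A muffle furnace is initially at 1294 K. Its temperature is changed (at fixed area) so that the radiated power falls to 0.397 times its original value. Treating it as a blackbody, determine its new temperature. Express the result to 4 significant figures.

T₂ ≈ 1027 K

P ∝ T⁴, so T₂/T₁ = (P₂/P₁)^(1/4) = (0.397)^(1/4) = 0.793775.
T₂ = 1294 × 0.793775 = 1027 K.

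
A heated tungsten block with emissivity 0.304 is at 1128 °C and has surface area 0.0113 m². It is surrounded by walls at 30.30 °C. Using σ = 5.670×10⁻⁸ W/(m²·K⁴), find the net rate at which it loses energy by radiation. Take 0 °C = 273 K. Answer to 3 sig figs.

T = 1128 °C + 273 = 1401 K.
Surroundings: T = 30.30 °C + 273 = 303.30 K.
Area A = 0.0113 m².
Net radiated power P_net = εσA(T⁴ − T₀⁴) = 0.304×5.670×10⁻⁸×0.0113×(1401⁴ − 303.30⁴).
T⁴ − T₀⁴ = 3.85259×10¹² − 8.46232×10⁹ = 3.84413×10¹² K⁴, so P_net = 749 W.

Net loss ≈ 749 W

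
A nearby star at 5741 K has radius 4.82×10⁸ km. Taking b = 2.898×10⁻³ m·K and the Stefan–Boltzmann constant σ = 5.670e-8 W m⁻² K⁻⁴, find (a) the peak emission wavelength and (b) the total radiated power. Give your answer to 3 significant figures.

(a) λ_max = b/T = 2.898×10⁻³/5741 = 5.048×10⁻⁷ m = 0.505 μm.
Surface area A = 4πR² = 4π(4.82×10¹¹ m)² = 2.91947×10²⁴ m².
(b) P = σAT⁴ = 5.670×10⁻⁸×2.91947×10²⁴×(5741)⁴ = 1.80×10³² W.

λ_max ≈ 0.505 μm; P ≈ 1.80×10³² W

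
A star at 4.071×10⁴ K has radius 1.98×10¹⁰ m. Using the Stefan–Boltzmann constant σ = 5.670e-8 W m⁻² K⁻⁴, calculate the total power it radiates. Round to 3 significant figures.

P ≈ 7.67×10³² W

Surface area A = 4πR² = 4π(1.98×10¹⁰ m)² = 4.92652×10²¹ m².
P = σAT⁴ = 5.670×10⁻⁸ × 4.92652×10²¹ × (4.071×10⁴)⁴ = 7.67×10³² W.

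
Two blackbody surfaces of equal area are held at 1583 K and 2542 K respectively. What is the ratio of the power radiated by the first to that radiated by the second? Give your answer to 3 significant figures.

P₁/P₂ ≈ 0.150

With equal areas, P₁/P₂ = (T₁/T₂)⁴ = (1583/2542)⁴ = 0.150.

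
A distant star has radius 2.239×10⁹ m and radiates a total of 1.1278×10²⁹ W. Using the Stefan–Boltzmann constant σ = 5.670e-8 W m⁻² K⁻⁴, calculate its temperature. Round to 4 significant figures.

Surface area A = 4πR² = 4π(2.239×10⁹ m)² = 6.29967×10¹⁹ m².
P = σAT⁴ ⇒ T = (P/(σA))^(1/4) = (1.1278×10²⁹/(5.670×10⁻⁸×6.29967×10¹⁹))^(1/4) = 1.333×10⁴ K.

T ≈ 1.333×10⁴ K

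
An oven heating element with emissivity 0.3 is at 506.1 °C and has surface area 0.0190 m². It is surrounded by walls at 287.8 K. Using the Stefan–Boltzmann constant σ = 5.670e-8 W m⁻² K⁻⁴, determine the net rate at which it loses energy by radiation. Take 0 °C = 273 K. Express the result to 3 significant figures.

Net loss ≈ 117 W

T = 506.1 °C + 273 = 779.1 K.
Area A = 0.0190 m².
Net radiated power P_net = εσA(T⁴ − T₀⁴) = 0.3×5.670×10⁻⁸×0.0190×(779.1⁴ − 287.8⁴).
T⁴ − T₀⁴ = 3.68445×10¹¹ − 6.86062×10⁹ = 3.61584×10¹¹ K⁴, so P_net = 117 W.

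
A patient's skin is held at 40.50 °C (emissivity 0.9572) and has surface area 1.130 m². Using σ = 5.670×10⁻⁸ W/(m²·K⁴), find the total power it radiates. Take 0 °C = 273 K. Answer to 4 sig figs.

P ≈ 592.4 W

T = 40.50 °C + 273 = 313.50 K.
Area A = 1.130 m².
P = εσAT⁴ = 0.9572 × 5.670×10⁻⁸ × 1.130 × (313.50)⁴ = 592.4 W.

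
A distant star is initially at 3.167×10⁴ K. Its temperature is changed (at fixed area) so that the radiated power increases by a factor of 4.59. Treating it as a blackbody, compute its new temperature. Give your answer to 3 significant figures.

P ∝ T⁴, so T₂/T₁ = (P₂/P₁)^(1/4) = (4.59)^(1/4) = 1.46370.
T₂ = 3.167×10⁴ × 1.46370 = 4.64×10⁴ K.

T₂ ≈ 4.64×10⁴ K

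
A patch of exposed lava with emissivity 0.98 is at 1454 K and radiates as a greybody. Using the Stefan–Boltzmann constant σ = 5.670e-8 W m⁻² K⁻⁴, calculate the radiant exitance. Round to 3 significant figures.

I ≈ 2.48×10⁵ W/m²

Stefan–Boltzmann: I = εσT⁴ = 0.98 × 5.670×10⁻⁸ × (1454)⁴ = 2.48×10⁵ W/m².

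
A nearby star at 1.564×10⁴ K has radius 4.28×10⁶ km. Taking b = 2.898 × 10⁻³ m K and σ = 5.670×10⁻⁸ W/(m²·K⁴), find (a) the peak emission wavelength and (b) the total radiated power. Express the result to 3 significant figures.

λ_max ≈ 185 nm; P ≈ 7.81×10²⁹ W

(a) λ_max = b/T = 2.898×10⁻³/1.564×10⁴ = 1.853×10⁻⁷ m = 185 nm.
Surface area A = 4πR² = 4π(4.28×10⁹ m)² = 2.30196×10²⁰ m².
(b) P = σAT⁴ = 5.670×10⁻⁸×2.30196×10²⁰×(1.564×10⁴)⁴ = 7.81×10²⁹ W.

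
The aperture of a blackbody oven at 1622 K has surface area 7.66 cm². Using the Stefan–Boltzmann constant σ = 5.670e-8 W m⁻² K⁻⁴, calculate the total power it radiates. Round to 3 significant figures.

Area A = 7.66 cm² = 7.66×10⁻⁴ m².
P = σAT⁴ = 5.670×10⁻⁸ × 7.66×10⁻⁴ × (1622)⁴ = 301 W.

P ≈ 301 W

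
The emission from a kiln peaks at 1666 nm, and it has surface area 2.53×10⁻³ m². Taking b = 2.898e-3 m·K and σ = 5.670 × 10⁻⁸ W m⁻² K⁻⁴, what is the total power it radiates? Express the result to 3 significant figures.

Wien's law: T = b/λ_max = 2.898×10⁻³/1.666×10⁻⁶ = 1739.50 K.
Area A = 2.53×10⁻³ m².
Then P = σAT⁴ = 5.670×10⁻⁸×2.53×10⁻³×(1739.50)⁴ = 1.31×10³ W.

P ≈ 1.31×10³ W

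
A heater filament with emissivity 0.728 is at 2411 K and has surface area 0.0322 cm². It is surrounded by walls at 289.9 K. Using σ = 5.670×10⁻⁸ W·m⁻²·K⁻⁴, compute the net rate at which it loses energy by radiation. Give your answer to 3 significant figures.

Net loss ≈ 4.49 W

Area A = 0.0322 cm² = 3.22×10⁻⁶ m².
Net radiated power P_net = εσA(T⁴ − T₀⁴) = 0.728×5.670×10⁻⁸×3.22×10⁻⁶×(2411⁴ − 289.9⁴).
T⁴ − T₀⁴ = 3.37901×10¹³ − 7.06306×10⁹ = 3.37830×10¹³ K⁴, so P_net = 4.49 W.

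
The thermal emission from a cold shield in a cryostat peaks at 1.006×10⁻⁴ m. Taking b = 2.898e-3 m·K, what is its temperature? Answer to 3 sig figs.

T ≈ 28.8 K

Wien's law gives T = b/λ_max = (2.898×10⁻³ m·K)/(1.006×10⁻⁴ m) = 28.8 K.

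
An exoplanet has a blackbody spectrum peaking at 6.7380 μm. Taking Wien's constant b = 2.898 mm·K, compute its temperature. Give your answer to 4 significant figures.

T ≈ 430.1 K

Wien's law gives T = b/λ_max = (2.898×10⁻³ m·K)/(6.7380×10⁻⁶ m) = 430.1 K.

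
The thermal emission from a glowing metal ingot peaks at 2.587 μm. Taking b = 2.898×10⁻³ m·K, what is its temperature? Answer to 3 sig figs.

T ≈ 1.12×10³ K

Wien's law gives T = b/λ_max = (2.898×10⁻³ m·K)/(2.587×10⁻⁶ m) = 1.12×10³ K.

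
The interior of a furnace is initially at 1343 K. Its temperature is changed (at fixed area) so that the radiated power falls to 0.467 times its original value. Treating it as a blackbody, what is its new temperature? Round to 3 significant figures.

T₂ ≈ 1.11×10³ K

P ∝ T⁴, so T₂/T₁ = (P₂/P₁)^(1/4) = (0.467)^(1/4) = 0.826664.
T₂ = 1343 × 0.826664 = 1.11×10³ K.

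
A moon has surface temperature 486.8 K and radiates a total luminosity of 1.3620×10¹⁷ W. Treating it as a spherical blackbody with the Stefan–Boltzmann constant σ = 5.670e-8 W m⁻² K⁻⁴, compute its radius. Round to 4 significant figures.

R ≈ 1.845×10⁶ m

L = 4πR²σT⁴ ⇒ R = √(L/(4πσT⁴)).
σT⁴ = 3184.09 W/m², so R = √(1.3620×10¹⁷/(4π×3184.09)) = 1.845×10⁶ m.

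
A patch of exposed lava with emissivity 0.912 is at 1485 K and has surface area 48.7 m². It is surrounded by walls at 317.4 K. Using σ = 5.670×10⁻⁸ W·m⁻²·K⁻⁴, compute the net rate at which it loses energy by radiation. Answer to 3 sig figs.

Area A = 48.7 m².
Net radiated power P_net = εσA(T⁴ − T₀⁴) = 0.912×5.670×10⁻⁸×48.7×(1485⁴ − 317.4⁴).
T⁴ − T₀⁴ = 4.86302×10¹² − 1.01491×10¹⁰ = 4.85287×10¹² K⁴, so P_net = 1.22×10⁷ W.

Net loss ≈ 1.22×10⁷ W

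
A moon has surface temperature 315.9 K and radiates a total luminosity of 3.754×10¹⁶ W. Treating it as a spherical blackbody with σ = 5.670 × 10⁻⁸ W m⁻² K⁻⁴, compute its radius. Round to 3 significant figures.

L = 4πR²σT⁴ ⇒ R = √(L/(4πσT⁴)).
σT⁴ = 564.653 W/m², so R = √(3.754×10¹⁶/(4π×564.653)) = 2.30×10⁶ m.

R ≈ 2.30×10⁶ m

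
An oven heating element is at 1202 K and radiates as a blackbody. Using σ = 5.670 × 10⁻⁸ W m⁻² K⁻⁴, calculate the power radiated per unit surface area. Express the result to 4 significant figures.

I ≈ 1.184×10⁵ W/m²

Stefan–Boltzmann: I = σT⁴ = 5.670×10⁻⁸ × (1202)⁴ = 1.184×10⁵ W/m².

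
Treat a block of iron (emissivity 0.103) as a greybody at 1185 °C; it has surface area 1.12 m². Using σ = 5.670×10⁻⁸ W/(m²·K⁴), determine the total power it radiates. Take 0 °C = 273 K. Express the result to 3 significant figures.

T = 1185 °C + 273 = 1458 K.
Area A = 1.12 m².
P = εσAT⁴ = 0.103 × 5.670×10⁻⁸ × 1.12 × (1458)⁴ = 2.96×10⁴ W.

P ≈ 2.96×10⁴ W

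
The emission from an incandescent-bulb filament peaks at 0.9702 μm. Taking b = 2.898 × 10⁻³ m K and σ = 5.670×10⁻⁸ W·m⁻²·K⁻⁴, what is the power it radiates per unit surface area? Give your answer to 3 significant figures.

I ≈ 4.51×10⁶ W/m²

Wien's law: T = b/λ_max = 2.898×10⁻³/9.702×10⁻⁷ = 2987.01 K.
Then I = σT⁴ = 5.670×10⁻⁸×(2987.01)⁴ = 4.51×10⁶ W/m².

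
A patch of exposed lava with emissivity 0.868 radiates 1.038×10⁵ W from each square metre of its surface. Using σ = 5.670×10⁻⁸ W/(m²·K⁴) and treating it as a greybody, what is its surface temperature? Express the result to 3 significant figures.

I = εσT⁴, so T = (I/εσ)^(1/4) = (1.038×10⁵/(0.868×5.670×10⁻⁸))^(1/4) = 1.21×10³ K.

T ≈ 1.21×10³ K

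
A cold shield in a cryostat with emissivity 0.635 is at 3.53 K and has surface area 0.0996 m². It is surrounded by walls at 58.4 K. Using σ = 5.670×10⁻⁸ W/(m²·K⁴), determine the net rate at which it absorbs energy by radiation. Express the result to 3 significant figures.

Area A = 0.0996 m².
Net radiated power P_net = εσA(T⁴ − T₀⁴) = 0.635×5.670×10⁻⁸×0.0996×(3.53⁴ − 58.4⁴).
T⁴ − T₀⁴ = 155.274 − 1.16319×10⁷ = -1.16317×10⁷ K⁴, so P_net = -0.0417 W — negative, meaning a net gain of 0.0417 W.

Net gain ≈ 0.0417 W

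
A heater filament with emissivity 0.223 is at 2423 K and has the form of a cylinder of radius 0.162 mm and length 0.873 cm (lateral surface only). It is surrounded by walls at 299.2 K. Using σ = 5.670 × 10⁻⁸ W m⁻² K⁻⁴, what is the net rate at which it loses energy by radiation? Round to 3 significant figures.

Net loss ≈ 3.87 W

Lateral area A = 2πrL = 2π×1.62×10⁻⁴×8.73×10⁻³ = 8.88606×10⁻⁶ m².
Net radiated power P_net = εσA(T⁴ − T₀⁴) = 0.223×5.670×10⁻⁸×8.88606×10⁻⁶×(2423⁴ − 299.2⁴).
T⁴ − T₀⁴ = 3.44678×10¹³ − 8.01394×10⁹ = 3.44598×10¹³ K⁴, so P_net = 3.87 W.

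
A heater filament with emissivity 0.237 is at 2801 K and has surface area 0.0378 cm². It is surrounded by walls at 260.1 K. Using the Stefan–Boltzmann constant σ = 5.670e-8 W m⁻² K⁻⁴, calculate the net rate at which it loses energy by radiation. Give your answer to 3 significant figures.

Area A = 0.0378 cm² = 3.78×10⁻⁶ m².
Net radiated power P_net = εσA(T⁴ − T₀⁴) = 0.237×5.670×10⁻⁸×3.78×10⁻⁶×(2801⁴ − 260.1⁴).
T⁴ − T₀⁴ = 6.15535×10¹³ − 4.57679×10⁹ = 6.15489×10¹³ K⁴, so P_net = 3.13 W.

Net loss ≈ 3.13 W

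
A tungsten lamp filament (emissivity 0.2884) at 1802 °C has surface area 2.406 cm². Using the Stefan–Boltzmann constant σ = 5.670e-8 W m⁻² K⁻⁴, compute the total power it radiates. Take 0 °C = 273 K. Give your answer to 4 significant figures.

T = 1802 °C + 273 = 2075 K.
Area A = 2.406 cm² = 2.406×10⁻⁴ m².
P = εσAT⁴ = 0.2884 × 5.670×10⁻⁸ × 2.406×10⁻⁴ × (2075)⁴ = 72.94 W.

P ≈ 72.94 W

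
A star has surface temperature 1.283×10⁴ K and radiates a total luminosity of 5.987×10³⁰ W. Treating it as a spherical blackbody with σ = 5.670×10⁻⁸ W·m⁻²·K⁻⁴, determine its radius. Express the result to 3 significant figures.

L = 4πR²σT⁴ ⇒ R = √(L/(4πσT⁴)).
σT⁴ = 1.53635×10⁹ W/m², so R = √(5.987×10³⁰/(4π×1.53635×10⁹)) = 1.76×10¹⁰ m.

R ≈ 1.76×10¹⁰ m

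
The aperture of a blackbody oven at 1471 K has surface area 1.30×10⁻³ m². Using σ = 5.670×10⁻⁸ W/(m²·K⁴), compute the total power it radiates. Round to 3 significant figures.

Area A = 1.30×10⁻³ m².
P = σAT⁴ = 5.670×10⁻⁸ × 1.30×10⁻³ × (1471)⁴ = 345 W.

P ≈ 345 W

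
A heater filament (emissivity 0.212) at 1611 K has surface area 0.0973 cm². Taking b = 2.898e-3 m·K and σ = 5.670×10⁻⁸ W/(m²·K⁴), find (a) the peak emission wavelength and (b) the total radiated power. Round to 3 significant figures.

λ_max ≈ 1.80 μm; P ≈ 0.788 W

(a) λ_max = b/T = 2.898×10⁻³/1611 = 1.799×10⁻⁶ m = 1.80 μm.
Area A = 0.0973 cm² = 9.73×10⁻⁶ m².
(b) P = εσAT⁴ = 0.212×5.670×10⁻⁸×9.73×10⁻⁶×(1611)⁴ = 0.788 W.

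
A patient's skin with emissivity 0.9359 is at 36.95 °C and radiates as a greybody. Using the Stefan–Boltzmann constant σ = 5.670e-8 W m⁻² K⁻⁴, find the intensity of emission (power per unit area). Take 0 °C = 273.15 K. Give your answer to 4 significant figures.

I ≈ 490.7 W/m²

T = 36.95 °C + 273.15 = 310.10 K.
Stefan–Boltzmann: I = εσT⁴ = 0.9359 × 5.670×10⁻⁸ × (310.10)⁴ = 490.7 W/m².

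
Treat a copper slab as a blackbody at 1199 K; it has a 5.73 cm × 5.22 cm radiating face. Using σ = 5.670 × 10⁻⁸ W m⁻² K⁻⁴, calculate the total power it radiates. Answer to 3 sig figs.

Area A = 0.0573 × 0.0522 = 2.99106×10⁻³ m².
P = σAT⁴ = 5.670×10⁻⁸ × 2.99106×10⁻³ × (1199)⁴ = 350 W.

P ≈ 350 W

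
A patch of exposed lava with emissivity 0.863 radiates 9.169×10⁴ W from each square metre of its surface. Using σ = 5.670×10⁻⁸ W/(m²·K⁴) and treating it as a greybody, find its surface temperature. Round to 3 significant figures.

I = εσT⁴, so T = (I/εσ)^(1/4) = (9.169×10⁴/(0.863×5.670×10⁻⁸))^(1/4) = 1.17×10³ K.

T ≈ 1.17×10³ K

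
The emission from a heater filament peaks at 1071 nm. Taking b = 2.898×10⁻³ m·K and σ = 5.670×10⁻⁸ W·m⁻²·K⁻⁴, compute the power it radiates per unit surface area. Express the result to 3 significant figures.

I ≈ 3.04×10⁶ W/m²

Wien's law: T = b/λ_max = 2.898×10⁻³/1.071×10⁻⁶ = 2705.88 K.
Then I = σT⁴ = 5.670×10⁻⁸×(2705.88)⁴ = 3.04×10⁶ W/m².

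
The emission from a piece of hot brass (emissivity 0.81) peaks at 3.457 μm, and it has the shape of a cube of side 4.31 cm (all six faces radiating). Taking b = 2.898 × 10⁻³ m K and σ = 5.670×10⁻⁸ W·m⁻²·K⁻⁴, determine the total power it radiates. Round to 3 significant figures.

Wien's law: T = b/λ_max = 2.898×10⁻³/3.457×10⁻⁶ = 838.299 K.
Area A = 6s² = 6×(0.0431 m)² = 0.0111457 m².
Then P = εσAT⁴ = 0.81×5.670×10⁻⁸×0.0111457×(838.299)⁴ = 253 W.

P ≈ 253 W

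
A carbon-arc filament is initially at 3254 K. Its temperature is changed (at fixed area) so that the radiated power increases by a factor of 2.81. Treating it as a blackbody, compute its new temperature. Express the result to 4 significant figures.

T₂ ≈ 4213 K

P ∝ T⁴, so T₂/T₁ = (P₂/P₁)^(1/4) = (2.81)^(1/4) = 1.29472.
T₂ = 3254 × 1.29472 = 4213 K.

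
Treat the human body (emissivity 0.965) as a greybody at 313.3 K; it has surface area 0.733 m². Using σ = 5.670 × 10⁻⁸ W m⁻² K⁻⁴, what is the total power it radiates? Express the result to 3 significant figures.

Area A = 0.733 m².
P = εσAT⁴ = 0.965 × 5.670×10⁻⁸ × 0.733 × (313.3)⁴ = 386 W.

P ≈ 386 W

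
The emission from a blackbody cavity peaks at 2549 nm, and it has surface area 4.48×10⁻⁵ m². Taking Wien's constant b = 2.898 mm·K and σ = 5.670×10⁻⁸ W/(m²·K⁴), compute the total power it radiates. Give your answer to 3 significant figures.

Wien's law: T = b/λ_max = 2.898×10⁻³/2.549×10⁻⁶ = 1136.92 K.
Area A = 4.48×10⁻⁵ m².
Then P = σAT⁴ = 5.670×10⁻⁸×4.48×10⁻⁵×(1136.92)⁴ = 4.24 W.

P ≈ 4.24 W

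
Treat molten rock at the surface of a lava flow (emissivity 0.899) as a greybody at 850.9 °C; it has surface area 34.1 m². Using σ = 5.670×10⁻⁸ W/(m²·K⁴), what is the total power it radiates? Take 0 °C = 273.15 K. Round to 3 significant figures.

P ≈ 2.77×10⁶ W

T = 850.9 °C + 273.15 = 1124.05 K.
Area A = 34.1 m².
P = εσAT⁴ = 0.899 × 5.670×10⁻⁸ × 34.1 × (1124.05)⁴ = 2.77×10⁶ W.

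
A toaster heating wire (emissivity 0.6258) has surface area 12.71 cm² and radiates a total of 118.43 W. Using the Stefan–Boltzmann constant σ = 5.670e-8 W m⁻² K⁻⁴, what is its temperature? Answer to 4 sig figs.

Area A = 12.71 cm² = 1.271×10⁻³ m².
P = εσAT⁴ ⇒ T = (P/(εσA))^(1/4) = (118.43/(0.6258×5.670×10⁻⁸×1.271×10⁻³))^(1/4) = 1273 K.

T ≈ 1273 K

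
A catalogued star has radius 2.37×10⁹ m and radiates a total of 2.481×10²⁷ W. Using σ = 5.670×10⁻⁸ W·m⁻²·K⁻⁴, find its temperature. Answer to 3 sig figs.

T ≈ 4.99×10³ K

Surface area A = 4πR² = 4π(2.37×10⁹ m)² = 7.05840×10¹⁹ m².
P = σAT⁴ ⇒ T = (P/(σA))^(1/4) = (2.481×10²⁷/(5.670×10⁻⁸×7.05840×10¹⁹))^(1/4) = 4.99×10³ K.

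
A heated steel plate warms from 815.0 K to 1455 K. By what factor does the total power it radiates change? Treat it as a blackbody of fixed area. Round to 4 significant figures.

P₂/P₁ ≈ 10.16

P ∝ T⁴, so P₂/P₁ = (T₂/T₁)⁴ = (1455/815.0)⁴ = (1.78528)⁴ = 10.16.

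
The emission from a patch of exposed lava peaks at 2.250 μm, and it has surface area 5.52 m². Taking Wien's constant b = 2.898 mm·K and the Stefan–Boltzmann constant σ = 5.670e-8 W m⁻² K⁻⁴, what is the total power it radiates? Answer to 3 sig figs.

Wien's law: T = b/λ_max = 2.898×10⁻³/2.250×10⁻⁶ = 1288.00 K.
Area A = 5.52 m².
Then P = σAT⁴ = 5.670×10⁻⁸×5.52×(1288.00)⁴ = 8.61×10⁵ W.

P ≈ 8.61×10⁵ W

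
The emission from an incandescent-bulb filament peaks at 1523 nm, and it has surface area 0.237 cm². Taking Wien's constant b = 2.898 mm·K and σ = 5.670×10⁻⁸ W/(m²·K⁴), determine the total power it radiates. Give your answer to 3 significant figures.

P ≈ 17.6 W

Wien's law: T = b/λ_max = 2.898×10⁻³/1.523×10⁻⁶ = 1902.82 K.
Area A = 0.237 cm² = 2.37×10⁻⁵ m².
Then P = σAT⁴ = 5.670×10⁻⁸×2.37×10⁻⁵×(1902.82)⁴ = 17.6 W.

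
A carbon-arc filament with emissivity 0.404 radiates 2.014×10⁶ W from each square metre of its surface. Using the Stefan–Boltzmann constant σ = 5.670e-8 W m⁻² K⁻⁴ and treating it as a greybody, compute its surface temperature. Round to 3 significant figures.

I = εσT⁴, so T = (I/εσ)^(1/4) = (2.014×10⁶/(0.404×5.670×10⁻⁸))^(1/4) = 3.06×10³ K.

T ≈ 3.06×10³ K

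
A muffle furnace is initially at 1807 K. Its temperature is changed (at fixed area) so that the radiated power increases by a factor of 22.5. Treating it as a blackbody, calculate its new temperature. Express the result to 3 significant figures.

P ∝ T⁴, so T₂/T₁ = (P₂/P₁)^(1/4) = (22.5)^(1/4) = 2.17794.
T₂ = 1807 × 2.17794 = 3.94×10³ K.

T₂ ≈ 3.94×10³ K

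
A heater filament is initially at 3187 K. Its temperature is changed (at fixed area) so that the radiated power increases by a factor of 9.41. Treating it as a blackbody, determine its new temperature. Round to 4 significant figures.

T₂ ≈ 5582 K

P ∝ T⁴, so T₂/T₁ = (P₂/P₁)^(1/4) = (9.41)^(1/4) = 1.75145.
T₂ = 3187 × 1.75145 = 5582 K.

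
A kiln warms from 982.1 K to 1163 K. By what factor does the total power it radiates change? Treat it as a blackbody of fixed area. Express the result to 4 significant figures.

P ∝ T⁴, so P₂/P₁ = (T₂/T₁)⁴ = (1163/982.1)⁴ = (1.18420)⁴ = 1.967.

P₂/P₁ ≈ 1.967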